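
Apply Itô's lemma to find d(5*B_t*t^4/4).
d(5*B_t*t^4/4) = (5*B_t*t^3) dt + (5*t^4/4) dB_t

Itô's formula for f(t, x): d f(t, B_t) = (f_t + (1/2) f_xx) dt + f_x dB_t. Compute partials of f(t, x) = 5*t^4*x/4:
  f_t(t,x)  = 5*t^3*x
  f_x(t,x)  = 5*t^4/4
  f_xx(t,x) = 0
Assemble drift = f_t + (1/2) f_xx = 5*t^3*x and diffusion = f_x = 5*t^4/4. Substituting x = B_t:
  d(5*B_t*t^4/4) = (5*B_t*t^3) dt + (5*t^4/4) dB_t.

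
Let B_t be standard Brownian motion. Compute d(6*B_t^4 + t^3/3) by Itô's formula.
d(6*B_t^4 + t^3/3) = (36*B_t^2 + t^2) dt + (24*B_t^3) dB_t

Itô's formula for f(t, x): d f(t, B_t) = (f_t + (1/2) f_xx) dt + f_x dB_t. Compute partials of f(t, x) = t^3/3 + 6*x^4:
  f_t(t,x)  = t^2
  f_x(t,x)  = 24*x^3
  f_xx(t,x) = 72*x^2
Assemble drift = f_t + (1/2) f_xx = t^2 + 36*x^2 and diffusion = f_x = 24*x^3. Substituting x = B_t:
  d(6*B_t^4 + t^3/3) = (36*B_t^2 + t^2) dt + (24*B_t^3) dB_t.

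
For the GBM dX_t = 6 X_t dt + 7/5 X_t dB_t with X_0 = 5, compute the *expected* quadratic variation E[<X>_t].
E[<X>_t] = 1225*exp(349*t/25)/349 - 1225/349

<X>_t = int_0^t ((7/5) * X_s)^2 ds. Taking expectation inside the integral: E[<X>_t] = (7/5)^2 * int_0^t E[X_s^2] ds. For GBM, E[X_s^2] = x_0^2 * exp((2 mu + sigma^2) s). Integrating:
  E[<X>_t] = (7/5)^2 * 5^2 * (exp((2*6 + (7/5)^2) t) - 1) / (2*6 + (7/5)^2)
           = (7/5)^2 * 5^2 * (exp((349/25) t) - 1) / (349/25) = 1225*exp(349*t/25)/349 - 1225/349.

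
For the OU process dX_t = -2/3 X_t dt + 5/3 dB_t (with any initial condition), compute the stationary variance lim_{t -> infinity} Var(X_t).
lim Var(X_t) = 25/12

The OU SDE dX = -theta X dt + sigma dB admits the integrating factor exp(theta t): d(exp(theta t) X_t) = sigma exp(theta t) dB_t. Integrating from 0 to t gives X_t = x_0 * exp(-theta t) + sigma * int_0^t exp(-theta (t-s)) dB_s for any initial x_0. The Itô integral has variance (by the Itô isometry) sigma^2 * int_0^t exp(-2 theta (t - s)) ds = sigma^2 * (1 - exp(-2 theta t)) / (2 theta), independent of x_0.
With theta = 2/3, sigma = 5/3:
  Var(X_t) = (5/3)^2 * (1 - exp(-2*2/3 t)) / (2 * 2/3) = 25/12 - 25*exp(-4*t/3)/12.
As t -> infinity, exp(-2*2/3 t) -> 0, so the stationary variance is sigma^2 / (2 theta) = 25/12.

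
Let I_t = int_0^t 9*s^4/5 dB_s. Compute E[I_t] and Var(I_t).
E[I_t] = 0; Var(I_t) = 9*t^9/25

The Itô integral of a deterministic integrand f(s) has mean 0 because each increment f(s) * (B_{s+ds} - B_s) has mean 0. By the Itô isometry:
  Var( int_0^t f(s) dB_s ) = E[ (int_0^t f(s) dB_s)^2 ] = int_0^t f(s)^2 ds.
Here f(s) = 9*s^4/5, so f(s)^2 = 81*s^8/25. Integrate:
  int_0^t (81*s^8/25) ds = 9*t^9/25.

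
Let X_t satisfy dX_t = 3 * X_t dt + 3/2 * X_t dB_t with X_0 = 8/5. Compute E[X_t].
E[X_t] = 8*exp(3*t)/5

For GBM dX = mu X dt + sigma X dB with X_0 = x_0, apply Itô to Y = log X: dY = (mu - sigma^2/2) dt + sigma dB, so Y_t = log(x_0) + (mu - sigma^2/2) t + sigma B_t and hence X_t = x_0 * exp((mu - sigma^2/2) t + sigma B_t).
With mu = 3, sigma = 3/2, x_0 = 8/5, this gives:
  X_t = 8/5 * exp((15/8) * t + (3/2) * B_t).
Since sigma*B_t ~ Normal(0, sigma^2 t), E[exp(sigma*B_t)] = exp(sigma^2 t / 2); so E[X_t] = x_0 * exp((mu - sigma^2/2) t) * exp(sigma^2 t / 2) = x_0 * exp(mu t) = 8*exp(3*t)/5.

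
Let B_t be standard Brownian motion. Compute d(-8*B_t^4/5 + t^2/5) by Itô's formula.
d(-8*B_t^4/5 + t^2/5) = (-48*B_t^2/5 + 2*t/5) dt + (-32*B_t^3/5) dB_t

Itô's formula for f(t, x): d f(t, B_t) = (f_t + (1/2) f_xx) dt + f_x dB_t. Compute partials of f(t, x) = t^2/5 - 8*x^4/5:
  f_t(t,x)  = 2*t/5
  f_x(t,x)  = -32*x^3/5
  f_xx(t,x) = -96*x^2/5
Assemble drift = f_t + (1/2) f_xx = 2*t/5 - 48*x^2/5 and diffusion = f_x = -32*x^3/5. Substituting x = B_t:
  d(-8*B_t^4/5 + t^2/5) = (-48*B_t^2/5 + 2*t/5) dt + (-32*B_t^3/5) dB_t.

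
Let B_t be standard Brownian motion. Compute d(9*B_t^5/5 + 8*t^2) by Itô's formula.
d(9*B_t^5/5 + 8*t^2) = (18*B_t^3 + 16*t) dt + (9*B_t^4) dB_t

Itô's formula for f(t, x): d f(t, B_t) = (f_t + (1/2) f_xx) dt + f_x dB_t. Compute partials of f(t, x) = 8*t^2 + 9*x^5/5:
  f_t(t,x)  = 16*t
  f_x(t,x)  = 9*x^4
  f_xx(t,x) = 36*x^3
Assemble drift = f_t + (1/2) f_xx = 16*t + 18*x^3 and diffusion = f_x = 9*x^4. Substituting x = B_t:
  d(9*B_t^5/5 + 8*t^2) = (18*B_t^3 + 16*t) dt + (9*B_t^4) dB_t.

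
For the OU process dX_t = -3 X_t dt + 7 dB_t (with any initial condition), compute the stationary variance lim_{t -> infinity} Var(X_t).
lim Var(X_t) = 49/6

The OU SDE dX = -theta X dt + sigma dB admits the integrating factor exp(theta t): d(exp(theta t) X_t) = sigma exp(theta t) dB_t. Integrating from 0 to t gives X_t = x_0 * exp(-theta t) + sigma * int_0^t exp(-theta (t-s)) dB_s for any initial x_0. The Itô integral has variance (by the Itô isometry) sigma^2 * int_0^t exp(-2 theta (t - s)) ds = sigma^2 * (1 - exp(-2 theta t)) / (2 theta), independent of x_0.
With theta = 3, sigma = 7:
  Var(X_t) = (7)^2 * (1 - exp(-2*3 t)) / (2 * 3) = 49/6 - 49*exp(-6*t)/6.
As t -> infinity, exp(-2*3 t) -> 0, so the stationary variance is sigma^2 / (2 theta) = 49/6.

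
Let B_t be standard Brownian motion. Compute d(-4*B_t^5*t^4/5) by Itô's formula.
d(-4*B_t^5*t^4/5) = (B_t^3*t^3*(-16*B_t^2/5 - 8*t)) dt + (-4*B_t^4*t^4) dB_t

Itô's formula for f(t, x): d f(t, B_t) = (f_t + (1/2) f_xx) dt + f_x dB_t. Compute partials of f(t, x) = -4*t^4*x^5/5:
  f_t(t,x)  = -16*t^3*x^5/5
  f_x(t,x)  = -4*t^4*x^4
  f_xx(t,x) = -16*t^4*x^3
Assemble drift = f_t + (1/2) f_xx = t^3*x^3*(-8*t - 16*x^2/5) and diffusion = f_x = -4*t^4*x^4. Substituting x = B_t:
  d(-4*B_t^5*t^4/5) = (B_t^3*t^3*(-16*B_t^2/5 - 8*t)) dt + (-4*B_t^4*t^4) dB_t.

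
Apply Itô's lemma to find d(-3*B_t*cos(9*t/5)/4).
d(-3*B_t*cos(9*t/5)/4) = (27*B_t*sin(9*t/5)/20) dt + (-3*cos(9*t/5)/4) dB_t

Itô's formula for f(t, x): d f(t, B_t) = (f_t + (1/2) f_xx) dt + f_x dB_t. Compute partials of f(t, x) = -3*x*cos(9*t/5)/4:
  f_t(t,x)  = 27*x*sin(9*t/5)/20
  f_x(t,x)  = -3*cos(9*t/5)/4
  f_xx(t,x) = 0
Assemble drift = f_t + (1/2) f_xx = 27*x*sin(9*t/5)/20 and diffusion = f_x = -3*cos(9*t/5)/4. Substituting x = B_t:
  d(-3*B_t*cos(9*t/5)/4) = (27*B_t*sin(9*t/5)/20) dt + (-3*cos(9*t/5)/4) dB_t.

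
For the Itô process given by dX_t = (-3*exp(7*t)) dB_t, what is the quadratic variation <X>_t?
<X>_t = 9*exp(14*t)/14 - 9/14

For an Itô process dX_t = a(t) dt + b(t) dB_t, the quadratic variation is <X>_t = int_0^t b(s)^2 ds (the drift term does not contribute). Here b(s) = -3*exp(7*s), so
  b(s)^2 = 9*exp(14*s).
Integrating from 0 to t:
  <X>_t = int_0^t (9*exp(14*s)) ds = 9*exp(14*t)/14 - 9/14.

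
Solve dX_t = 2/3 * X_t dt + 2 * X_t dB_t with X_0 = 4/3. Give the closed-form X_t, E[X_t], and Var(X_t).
X_t = 4/3 * exp((-4/3) t + (2) B_t); E[X_t] = 4*exp(2*t/3)/3; Var(X_t) = 16*(exp(4*t) - 1)*exp(4*t/3)/9

For GBM dX = mu X dt + sigma X dB with X_0 = x_0, apply Itô to Y = log X: dY = (mu - sigma^2/2) dt + sigma dB, so Y_t = log(x_0) + (mu - sigma^2/2) t + sigma B_t and hence X_t = x_0 * exp((mu - sigma^2/2) t + sigma B_t).
With mu = 2/3, sigma = 2, x_0 = 4/3, this gives:
  X_t = 4/3 * exp((-4/3) * t + (2) * B_t).
Since sigma*B_t ~ Normal(0, sigma^2 t), E[exp(sigma*B_t)] = exp(sigma^2 t / 2); so E[X_t] = x_0 * exp((mu - sigma^2/2) t) * exp(sigma^2 t / 2) = x_0 * exp(mu t) = 4*exp(2*t/3)/3.
Var(X_t) = E[X_t^2] - (E[X_t])^2 = x_0^2 * exp(2 mu t) * (exp(sigma^2 t) - 1) = 16*(exp(4*t) - 1)*exp(4*t/3)/9.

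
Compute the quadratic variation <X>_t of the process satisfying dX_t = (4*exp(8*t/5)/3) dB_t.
<X>_t = 5*exp(16*t/5)/9 - 5/9

For an Itô process dX_t = a(t) dt + b(t) dB_t, the quadratic variation is <X>_t = int_0^t b(s)^2 ds (the drift term does not contribute). Here b(s) = 4*exp(8*s/5)/3, so
  b(s)^2 = 16*exp(16*s/5)/9.
Integrating from 0 to t:
  <X>_t = int_0^t (16*exp(16*s/5)/9) ds = 5*exp(16*t/5)/9 - 5/9.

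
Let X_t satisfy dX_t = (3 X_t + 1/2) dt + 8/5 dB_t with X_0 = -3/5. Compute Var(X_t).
Var(X_t) = 32*exp(6*t)/75 - 32/75

The variance V(t) = Var(X_t) satisfies V'(t) = 2 a V(t) + c^2 with V(0) = 0 (drift coefficient is linear in X, diffusion is constant). With a = 3, c = 8/5, the solution is
  V(t) = (c^2 / (2 a)) * (exp(2 a t) - 1)
       = ((8/5)^2 / (2*3)) * (exp(6 t) - 1)
       = 32*exp(6*t)/75 - 32/75.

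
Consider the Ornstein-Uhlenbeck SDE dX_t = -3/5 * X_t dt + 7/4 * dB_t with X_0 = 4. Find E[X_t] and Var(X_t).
E[X_t] = 4*exp(-3*t/5); Var(X_t) = 245/96 - 245*exp(-6*t/5)/96

The OU SDE dX = -theta X dt + sigma dB admits the integrating factor exp(theta t): d(exp(theta t) X_t) = sigma exp(theta t) dB_t. Integrating from 0 to t:
  X_t = x_0 * exp(-theta t) + sigma * int_0^t exp(-theta (t-s)) dB_s.
The Itô integral has mean 0 and (by the Itô isometry) variance sigma^2 * int_0^t exp(-2 theta (t - s)) ds = sigma^2 * (1 - exp(-2 theta t)) / (2 theta).
With theta = 3/5, sigma = 7/4, x_0 = 4:
  E[X_t] = 4 * exp(-3/5 t) = 4*exp(-3*t/5)
  Var(X_t) = (7/4)^2 * (1 - exp(-2*3/5 t)) / (2 * 3/5) = 245/96 - 245*exp(-6*t/5)/96.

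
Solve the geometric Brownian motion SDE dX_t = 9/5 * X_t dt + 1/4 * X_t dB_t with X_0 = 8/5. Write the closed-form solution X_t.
X_t = 8/5 * exp((283/160) * t + (1/4) * B_t)

For GBM dX = mu X dt + sigma X dB with X_0 = x_0, apply Itô to Y = log X: dY = (mu - sigma^2/2) dt + sigma dB, so Y_t = log(x_0) + (mu - sigma^2/2) t + sigma B_t and hence X_t = x_0 * exp((mu - sigma^2/2) t + sigma B_t).
With mu = 9/5, sigma = 1/4, x_0 = 8/5, this gives:
  X_t = 8/5 * exp((283/160) * t + (1/4) * B_t).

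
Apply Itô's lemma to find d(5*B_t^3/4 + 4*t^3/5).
d(5*B_t^3/4 + 4*t^3/5) = (15*B_t/4 + 12*t^2/5) dt + (15*B_t^2/4) dB_t

Itô's formula for f(t, x): d f(t, B_t) = (f_t + (1/2) f_xx) dt + f_x dB_t. Compute partials of f(t, x) = 4*t^3/5 + 5*x^3/4:
  f_t(t,x)  = 12*t^2/5
  f_x(t,x)  = 15*x^2/4
  f_xx(t,x) = 15*x/2
Assemble drift = f_t + (1/2) f_xx = 12*t^2/5 + 15*x/4 and diffusion = f_x = 15*x^2/4. Substituting x = B_t:
  d(5*B_t^3/4 + 4*t^3/5) = (15*B_t/4 + 12*t^2/5) dt + (15*B_t^2/4) dB_t.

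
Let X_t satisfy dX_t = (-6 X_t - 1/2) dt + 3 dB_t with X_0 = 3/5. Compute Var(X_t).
Var(X_t) = 3/4 - 3*exp(-12*t)/4

The variance V(t) = Var(X_t) satisfies V'(t) = 2 a V(t) + c^2 with V(0) = 0 (drift coefficient is linear in X, diffusion is constant). With a = -6, c = 3, the solution is
  V(t) = (c^2 / (2 a)) * (exp(2 a t) - 1)
       = (3^2 / (2*(-6))) * (exp((-12) t) - 1)
       = 3/4 - 3*exp(-12*t)/4.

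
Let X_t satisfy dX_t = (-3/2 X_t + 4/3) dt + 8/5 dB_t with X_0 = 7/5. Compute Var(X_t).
Var(X_t) = 64/75 - 64*exp(-3*t)/75

The variance V(t) = Var(X_t) satisfies V'(t) = 2 a V(t) + c^2 with V(0) = 0 (drift coefficient is linear in X, diffusion is constant). With a = -3/2, c = 8/5, the solution is
  V(t) = (c^2 / (2 a)) * (exp(2 a t) - 1)
       = ((8/5)^2 / (2*(-3/2))) * (exp((-3) t) - 1)
       = 64/75 - 64*exp(-3*t)/75.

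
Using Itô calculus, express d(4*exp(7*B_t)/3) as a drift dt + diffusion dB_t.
d(4*exp(7*B_t)/3) = (98*exp(7*B_t)/3) dt + (28*exp(7*B_t)/3) dB_t

Itô's formula for f(B_t) gives d f(B_t) = f'(B_t) dB_t + (1/2) f''(B_t) dt. Compute derivatives of f(x) = 4*exp(7*x)/3:
  f'(x)  = 28*exp(7*x)/3
  f''(x) = 196*exp(7*x)/3
Substitute x = B_t and multiply the f'' term by 1/2:
  drift     = (1/2) * (196*exp(7*x)/3) evaluated at B_t = 98*exp(7*B_t)/3
  diffusion = (28*exp(7*x)/3) evaluated at B_t = 28*exp(7*B_t)/3
Therefore d(4*exp(7*B_t)/3) = (98*exp(7*B_t)/3) dt + (28*exp(7*B_t)/3) dB_t.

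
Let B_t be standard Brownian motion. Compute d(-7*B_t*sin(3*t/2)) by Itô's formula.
d(-7*B_t*sin(3*t/2)) = (-21*B_t*cos(3*t/2)/2) dt + (-7*sin(3*t/2)) dB_t

Itô's formula for f(t, x): d f(t, B_t) = (f_t + (1/2) f_xx) dt + f_x dB_t. Compute partials of f(t, x) = -7*x*sin(3*t/2):
  f_t(t,x)  = -21*x*cos(3*t/2)/2
  f_x(t,x)  = -7*sin(3*t/2)
  f_xx(t,x) = 0
Assemble drift = f_t + (1/2) f_xx = -21*x*cos(3*t/2)/2 and diffusion = f_x = -7*sin(3*t/2). Substituting x = B_t:
  d(-7*B_t*sin(3*t/2)) = (-21*B_t*cos(3*t/2)/2) dt + (-7*sin(3*t/2)) dB_t.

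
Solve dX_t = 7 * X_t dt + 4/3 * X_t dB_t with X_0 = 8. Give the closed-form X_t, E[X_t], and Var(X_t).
X_t = 8 * exp((55/9) t + (4/3) B_t); E[X_t] = 8*exp(7*t); Var(X_t) = 64*(exp(16*t/9) - 1)*exp(14*t)

For GBM dX = mu X dt + sigma X dB with X_0 = x_0, apply Itô to Y = log X: dY = (mu - sigma^2/2) dt + sigma dB, so Y_t = log(x_0) + (mu - sigma^2/2) t + sigma B_t and hence X_t = x_0 * exp((mu - sigma^2/2) t + sigma B_t).
With mu = 7, sigma = 4/3, x_0 = 8, this gives:
  X_t = 8 * exp((55/9) * t + (4/3) * B_t).
Since sigma*B_t ~ Normal(0, sigma^2 t), E[exp(sigma*B_t)] = exp(sigma^2 t / 2); so E[X_t] = x_0 * exp((mu - sigma^2/2) t) * exp(sigma^2 t / 2) = x_0 * exp(mu t) = 8*exp(7*t).
Var(X_t) = E[X_t^2] - (E[X_t])^2 = x_0^2 * exp(2 mu t) * (exp(sigma^2 t) - 1) = 64*(exp(16*t/9) - 1)*exp(14*t).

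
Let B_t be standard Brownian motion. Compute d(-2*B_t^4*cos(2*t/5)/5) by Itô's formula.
d(-2*B_t^4*cos(2*t/5)/5) = (4*B_t^2*(B_t^2*sin(2*t/5) - 15*cos(2*t/5))/25) dt + (-8*B_t^3*cos(2*t/5)/5) dB_t

Itô's formula for f(t, x): d f(t, B_t) = (f_t + (1/2) f_xx) dt + f_x dB_t. Compute partials of f(t, x) = -2*x^4*cos(2*t/5)/5:
  f_t(t,x)  = 4*x^4*sin(2*t/5)/25
  f_x(t,x)  = -8*x^3*cos(2*t/5)/5
  f_xx(t,x) = -24*x^2*cos(2*t/5)/5
Assemble drift = f_t + (1/2) f_xx = 4*x^2*(x^2*sin(2*t/5) - 15*cos(2*t/5))/25 and diffusion = f_x = -8*x^3*cos(2*t/5)/5. Substituting x = B_t:
  d(-2*B_t^4*cos(2*t/5)/5) = (4*B_t^2*(B_t^2*sin(2*t/5) - 15*cos(2*t/5))/25) dt + (-8*B_t^3*cos(2*t/5)/5) dB_t.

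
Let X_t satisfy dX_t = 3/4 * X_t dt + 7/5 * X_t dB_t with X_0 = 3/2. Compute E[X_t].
E[X_t] = 3*exp(3*t/4)/2

For GBM dX = mu X dt + sigma X dB with X_0 = x_0, apply Itô to Y = log X: dY = (mu - sigma^2/2) dt + sigma dB, so Y_t = log(x_0) + (mu - sigma^2/2) t + sigma B_t and hence X_t = x_0 * exp((mu - sigma^2/2) t + sigma B_t).
With mu = 3/4, sigma = 7/5, x_0 = 3/2, this gives:
  X_t = 3/2 * exp((-23/100) * t + (7/5) * B_t).
Since sigma*B_t ~ Normal(0, sigma^2 t), E[exp(sigma*B_t)] = exp(sigma^2 t / 2); so E[X_t] = x_0 * exp((mu - sigma^2/2) t) * exp(sigma^2 t / 2) = x_0 * exp(mu t) = 3*exp(3*t/4)/2.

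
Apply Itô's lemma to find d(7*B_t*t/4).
d(7*B_t*t/4) = (7*B_t/4) dt + (7*t/4) dB_t

Itô's formula for f(t, x): d f(t, B_t) = (f_t + (1/2) f_xx) dt + f_x dB_t. Compute partials of f(t, x) = 7*t*x/4:
  f_t(t,x)  = 7*x/4
  f_x(t,x)  = 7*t/4
  f_xx(t,x) = 0
Assemble drift = f_t + (1/2) f_xx = 7*x/4 and diffusion = f_x = 7*t/4. Substituting x = B_t:
  d(7*B_t*t/4) = (7*B_t/4) dt + (7*t/4) dB_t.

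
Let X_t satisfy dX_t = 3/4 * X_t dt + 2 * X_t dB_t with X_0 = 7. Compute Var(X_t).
Var(X_t) = 49*(exp(4*t) - 1)*exp(3*t/2)

For GBM dX = mu X dt + sigma X dB with X_0 = x_0, apply Itô to Y = log X: dY = (mu - sigma^2/2) dt + sigma dB, so Y_t = log(x_0) + (mu - sigma^2/2) t + sigma B_t and hence X_t = x_0 * exp((mu - sigma^2/2) t + sigma B_t).
With mu = 3/4, sigma = 2, x_0 = 7, this gives:
  X_t = 7 * exp((-5/4) * t + (2) * B_t).
Since sigma*B_t ~ Normal(0, sigma^2 t), E[exp(sigma*B_t)] = exp(sigma^2 t / 2); so E[X_t] = x_0 * exp((mu - sigma^2/2) t) * exp(sigma^2 t / 2) = x_0 * exp(mu t) = 7*exp(3*t/4).
Var(X_t) = E[X_t^2] - (E[X_t])^2 = x_0^2 * exp(2 mu t) * (exp(sigma^2 t) - 1) = 49*(exp(4*t) - 1)*exp(3*t/2).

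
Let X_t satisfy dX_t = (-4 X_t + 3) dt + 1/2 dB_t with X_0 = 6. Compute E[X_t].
E[X_t] = 3/4 + 21*exp(-4*t)/4

Taking expectations and using E[dB_t] = 0, the mean m(t) = E[X_t] satisfies the ODE m'(t) = a m(t) + b with m(0) = x_0. With a = -4, b = 3, x_0 = 6, the solution is
  m(t) = x_0 * exp(a t) + (b/a) * (exp(a t) - 1)
       = 6 * exp((-4) t) + (3/(-4)) * (exp((-4) t) - 1)
       = 3/4 + 21*exp(-4*t)/4.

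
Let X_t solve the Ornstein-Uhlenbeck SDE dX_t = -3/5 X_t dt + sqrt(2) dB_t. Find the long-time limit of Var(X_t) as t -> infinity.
lim Var(X_t) = 5/3

The OU SDE dX = -theta X dt + sigma dB admits the integrating factor exp(theta t): d(exp(theta t) X_t) = sigma exp(theta t) dB_t. Integrating from 0 to t gives X_t = x_0 * exp(-theta t) + sigma * int_0^t exp(-theta (t-s)) dB_s for any initial x_0. The Itô integral has variance (by the Itô isometry) sigma^2 * int_0^t exp(-2 theta (t - s)) ds = sigma^2 * (1 - exp(-2 theta t)) / (2 theta), independent of x_0.
With theta = 3/5, sigma = sqrt(2):
  Var(X_t) = (sqrt(2))^2 * (1 - exp(-2*3/5 t)) / (2 * 3/5) = 5/3 - 5*exp(-6*t/5)/3.
As t -> infinity, exp(-2*3/5 t) -> 0, so the stationary variance is sigma^2 / (2 theta) = 5/3.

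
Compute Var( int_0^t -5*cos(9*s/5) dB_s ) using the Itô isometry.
Var = 25*t/2 + 125*sin(18*t/5)/36

The Itô integral of a deterministic integrand f(s) has mean 0 because each increment f(s) * (B_{s+ds} - B_s) has mean 0. By the Itô isometry:
  Var( int_0^t f(s) dB_s ) = E[ (int_0^t f(s) dB_s)^2 ] = int_0^t f(s)^2 ds.
Here f(s) = -5*cos(9*s/5), so f(s)^2 = 25*cos(9*s/5)^2. Integrate:
  int_0^t (25*cos(9*s/5)^2) ds = 25*t/2 + 125*sin(18*t/5)/36.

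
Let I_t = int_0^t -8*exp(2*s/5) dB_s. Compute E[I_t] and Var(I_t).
E[I_t] = 0; Var(I_t) = 80*exp(4*t/5) - 80

The Itô integral of a deterministic integrand f(s) has mean 0 because each increment f(s) * (B_{s+ds} - B_s) has mean 0. By the Itô isometry:
  Var( int_0^t f(s) dB_s ) = E[ (int_0^t f(s) dB_s)^2 ] = int_0^t f(s)^2 ds.
Here f(s) = -8*exp(2*s/5), so f(s)^2 = 64*exp(4*s/5). Integrate:
  int_0^t (64*exp(4*s/5)) ds = 80*exp(4*t/5) - 80.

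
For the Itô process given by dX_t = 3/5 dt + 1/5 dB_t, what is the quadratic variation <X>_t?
<X>_t = t/25

For an Itô process dX_t = a(t) dt + b(t) dB_t, the quadratic variation is <X>_t = int_0^t b(s)^2 ds (the drift term does not contribute). Here b(s) = 1/5, so
  b(s)^2 = 1/25.
Integrating from 0 to t:
  <X>_t = int_0^t (1/25) ds = t/25.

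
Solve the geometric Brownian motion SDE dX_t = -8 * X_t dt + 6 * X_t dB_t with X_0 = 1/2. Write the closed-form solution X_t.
X_t = 1/2 * exp((-26) * t + (6) * B_t)

For GBM dX = mu X dt + sigma X dB with X_0 = x_0, apply Itô to Y = log X: dY = (mu - sigma^2/2) dt + sigma dB, so Y_t = log(x_0) + (mu - sigma^2/2) t + sigma B_t and hence X_t = x_0 * exp((mu - sigma^2/2) t + sigma B_t).
With mu = -8, sigma = 6, x_0 = 1/2, this gives:
  X_t = 1/2 * exp((-26) * t + (6) * B_t).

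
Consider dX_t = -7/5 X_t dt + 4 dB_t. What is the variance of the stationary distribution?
lim Var(X_t) = 40/7

The OU SDE dX = -theta X dt + sigma dB admits the integrating factor exp(theta t): d(exp(theta t) X_t) = sigma exp(theta t) dB_t. Integrating from 0 to t gives X_t = x_0 * exp(-theta t) + sigma * int_0^t exp(-theta (t-s)) dB_s for any initial x_0. The Itô integral has variance (by the Itô isometry) sigma^2 * int_0^t exp(-2 theta (t - s)) ds = sigma^2 * (1 - exp(-2 theta t)) / (2 theta), independent of x_0.
With theta = 7/5, sigma = 4:
  Var(X_t) = (4)^2 * (1 - exp(-2*7/5 t)) / (2 * 7/5) = 40/7 - 40*exp(-14*t/5)/7.
As t -> infinity, exp(-2*7/5 t) -> 0, so the stationary variance is sigma^2 / (2 theta) = 40/7.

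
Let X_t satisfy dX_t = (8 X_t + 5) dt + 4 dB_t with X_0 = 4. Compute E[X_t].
E[X_t] = 37*exp(8*t)/8 - 5/8

Taking expectations and using E[dB_t] = 0, the mean m(t) = E[X_t] satisfies the ODE m'(t) = a m(t) + b with m(0) = x_0. With a = 8, b = 5, x_0 = 4, the solution is
  m(t) = x_0 * exp(a t) + (b/a) * (exp(a t) - 1)
       = 4 * exp(8 t) + (5/8) * (exp(8 t) - 1)
       = 37*exp(8*t)/8 - 5/8.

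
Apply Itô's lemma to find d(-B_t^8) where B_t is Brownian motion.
d(-B_t^8) = (-28*B_t^6) dt + (-8*B_t^7) dB_t

Itô's formula for f(B_t) gives d f(B_t) = f'(B_t) dB_t + (1/2) f''(B_t) dt. Compute derivatives of f(x) = -x^8:
  f'(x)  = -8*x^7
  f''(x) = -56*x^6
Substitute x = B_t and multiply the f'' term by 1/2:
  drift     = (1/2) * (-56*x^6) evaluated at B_t = -28*B_t^6
  diffusion = (-8*x^7) evaluated at B_t = -8*B_t^7
Therefore d(-B_t^8) = (-28*B_t^6) dt + (-8*B_t^7) dB_t.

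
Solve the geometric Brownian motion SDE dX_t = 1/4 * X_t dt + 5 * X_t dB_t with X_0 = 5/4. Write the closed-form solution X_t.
X_t = 5/4 * exp((-49/4) * t + (5) * B_t)

For GBM dX = mu X dt + sigma X dB with X_0 = x_0, apply Itô to Y = log X: dY = (mu - sigma^2/2) dt + sigma dB, so Y_t = log(x_0) + (mu - sigma^2/2) t + sigma B_t and hence X_t = x_0 * exp((mu - sigma^2/2) t + sigma B_t).
With mu = 1/4, sigma = 5, x_0 = 5/4, this gives:
  X_t = 5/4 * exp((-49/4) * t + (5) * B_t).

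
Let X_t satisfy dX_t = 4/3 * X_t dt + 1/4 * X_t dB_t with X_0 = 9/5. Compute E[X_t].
E[X_t] = 9*exp(4*t/3)/5

For GBM dX = mu X dt + sigma X dB with X_0 = x_0, apply Itô to Y = log X: dY = (mu - sigma^2/2) dt + sigma dB, so Y_t = log(x_0) + (mu - sigma^2/2) t + sigma B_t and hence X_t = x_0 * exp((mu - sigma^2/2) t + sigma B_t).
With mu = 4/3, sigma = 1/4, x_0 = 9/5, this gives:
  X_t = 9/5 * exp((125/96) * t + (1/4) * B_t).
Since sigma*B_t ~ Normal(0, sigma^2 t), E[exp(sigma*B_t)] = exp(sigma^2 t / 2); so E[X_t] = x_0 * exp((mu - sigma^2/2) t) * exp(sigma^2 t / 2) = x_0 * exp(mu t) = 9*exp(4*t/3)/5.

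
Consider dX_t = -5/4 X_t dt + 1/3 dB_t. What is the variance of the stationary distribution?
lim Var(X_t) = 2/45

The OU SDE dX = -theta X dt + sigma dB admits the integrating factor exp(theta t): d(exp(theta t) X_t) = sigma exp(theta t) dB_t. Integrating from 0 to t gives X_t = x_0 * exp(-theta t) + sigma * int_0^t exp(-theta (t-s)) dB_s for any initial x_0. The Itô integral has variance (by the Itô isometry) sigma^2 * int_0^t exp(-2 theta (t - s)) ds = sigma^2 * (1 - exp(-2 theta t)) / (2 theta), independent of x_0.
With theta = 5/4, sigma = 1/3:
  Var(X_t) = (1/3)^2 * (1 - exp(-2*5/4 t)) / (2 * 5/4) = 2/45 - 2*exp(-5*t/2)/45.
As t -> infinity, exp(-2*5/4 t) -> 0, so the stationary variance is sigma^2 / (2 theta) = 2/45.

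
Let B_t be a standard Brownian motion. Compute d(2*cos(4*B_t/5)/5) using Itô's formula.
d(2*cos(4*B_t/5)/5) = (-16*cos(4*B_t/5)/125) dt + (-8*sin(4*B_t/5)/25) dB_t

Itô's formula for f(B_t) gives d f(B_t) = f'(B_t) dB_t + (1/2) f''(B_t) dt. Compute derivatives of f(x) = 2*cos(4*x/5)/5:
  f'(x)  = -8*sin(4*x/5)/25
  f''(x) = -32*cos(4*x/5)/125
Substitute x = B_t and multiply the f'' term by 1/2:
  drift     = (1/2) * (-32*cos(4*x/5)/125) evaluated at B_t = -16*cos(4*B_t/5)/125
  diffusion = (-8*sin(4*x/5)/25) evaluated at B_t = -8*sin(4*B_t/5)/25
Therefore d(2*cos(4*B_t/5)/5) = (-16*cos(4*B_t/5)/125) dt + (-8*sin(4*B_t/5)/25) dB_t.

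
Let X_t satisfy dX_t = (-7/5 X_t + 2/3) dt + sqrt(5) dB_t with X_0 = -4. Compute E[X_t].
E[X_t] = 10/21 - 94*exp(-7*t/5)/21

Taking expectations and using E[dB_t] = 0, the mean m(t) = E[X_t] satisfies the ODE m'(t) = a m(t) + b with m(0) = x_0. With a = -7/5, b = 2/3, x_0 = -4, the solution is
  m(t) = x_0 * exp(a t) + (b/a) * (exp(a t) - 1)
       = (-4) * exp((-7/5) t) + ((2/3)/(-7/5)) * (exp((-7/5) t) - 1)
       = 10/21 - 94*exp(-7*t/5)/21.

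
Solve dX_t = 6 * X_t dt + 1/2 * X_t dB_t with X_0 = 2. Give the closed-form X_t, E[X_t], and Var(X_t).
X_t = 2 * exp((47/8) t + (1/2) B_t); E[X_t] = 2*exp(6*t); Var(X_t) = 4*(exp(t/4) - 1)*exp(12*t)

For GBM dX = mu X dt + sigma X dB with X_0 = x_0, apply Itô to Y = log X: dY = (mu - sigma^2/2) dt + sigma dB, so Y_t = log(x_0) + (mu - sigma^2/2) t + sigma B_t and hence X_t = x_0 * exp((mu - sigma^2/2) t + sigma B_t).
With mu = 6, sigma = 1/2, x_0 = 2, this gives:
  X_t = 2 * exp((47/8) * t + (1/2) * B_t).
Since sigma*B_t ~ Normal(0, sigma^2 t), E[exp(sigma*B_t)] = exp(sigma^2 t / 2); so E[X_t] = x_0 * exp((mu - sigma^2/2) t) * exp(sigma^2 t / 2) = x_0 * exp(mu t) = 2*exp(6*t).
Var(X_t) = E[X_t^2] - (E[X_t])^2 = x_0^2 * exp(2 mu t) * (exp(sigma^2 t) - 1) = 4*(exp(t/4) - 1)*exp(12*t).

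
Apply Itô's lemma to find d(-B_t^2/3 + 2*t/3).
d(-B_t^2/3 + 2*t/3) = (1/3) dt + (-2*B_t/3) dB_t

Itô's formula for f(t, x): d f(t, B_t) = (f_t + (1/2) f_xx) dt + f_x dB_t. Compute partials of f(t, x) = 2*t/3 - x^2/3:
  f_t(t,x)  = 2/3
  f_x(t,x)  = -2*x/3
  f_xx(t,x) = -2/3
Assemble drift = f_t + (1/2) f_xx = 1/3 and diffusion = f_x = -2*x/3. Substituting x = B_t:
  d(-B_t^2/3 + 2*t/3) = (1/3) dt + (-2*B_t/3) dB_t.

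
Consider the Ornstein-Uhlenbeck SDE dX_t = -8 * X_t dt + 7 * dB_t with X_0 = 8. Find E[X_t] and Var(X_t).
E[X_t] = 8*exp(-8*t); Var(X_t) = 49/16 - 49*exp(-16*t)/16

The OU SDE dX = -theta X dt + sigma dB admits the integrating factor exp(theta t): d(exp(theta t) X_t) = sigma exp(theta t) dB_t. Integrating from 0 to t:
  X_t = x_0 * exp(-theta t) + sigma * int_0^t exp(-theta (t-s)) dB_s.
The Itô integral has mean 0 and (by the Itô isometry) variance sigma^2 * int_0^t exp(-2 theta (t - s)) ds = sigma^2 * (1 - exp(-2 theta t)) / (2 theta).
With theta = 8, sigma = 7, x_0 = 8:
  E[X_t] = 8 * exp(-8 t) = 8*exp(-8*t)
  Var(X_t) = (7)^2 * (1 - exp(-2*8 t)) / (2 * 8) = 49/16 - 49*exp(-16*t)/16.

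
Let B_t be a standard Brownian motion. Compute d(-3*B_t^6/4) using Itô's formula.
d(-3*B_t^6/4) = (-45*B_t^4/4) dt + (-9*B_t^5/2) dB_t

Itô's formula for f(B_t) gives d f(B_t) = f'(B_t) dB_t + (1/2) f''(B_t) dt. Compute derivatives of f(x) = -3*x^6/4:
  f'(x)  = -9*x^5/2
  f''(x) = -45*x^4/2
Substitute x = B_t and multiply the f'' term by 1/2:
  drift     = (1/2) * (-45*x^4/2) evaluated at B_t = -45*B_t^4/4
  diffusion = (-9*x^5/2) evaluated at B_t = -9*B_t^5/2
Therefore d(-3*B_t^6/4) = (-45*B_t^4/4) dt + (-9*B_t^5/2) dB_t.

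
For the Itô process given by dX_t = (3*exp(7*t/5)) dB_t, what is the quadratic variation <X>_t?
<X>_t = 45*exp(14*t/5)/14 - 45/14

For an Itô process dX_t = a(t) dt + b(t) dB_t, the quadratic variation is <X>_t = int_0^t b(s)^2 ds (the drift term does not contribute). Here b(s) = 3*exp(7*s/5), so
  b(s)^2 = 9*exp(14*s/5).
Integrating from 0 to t:
  <X>_t = int_0^t (9*exp(14*s/5)) ds = 45*exp(14*t/5)/14 - 45/14.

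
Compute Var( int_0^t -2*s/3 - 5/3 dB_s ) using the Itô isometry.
Var = t*(4*t^2 + 30*t + 75)/27

The Itô integral of a deterministic integrand f(s) has mean 0 because each increment f(s) * (B_{s+ds} - B_s) has mean 0. By the Itô isometry:
  Var( int_0^t f(s) dB_s ) = E[ (int_0^t f(s) dB_s)^2 ] = int_0^t f(s)^2 ds.
Here f(s) = -2*s/3 - 5/3, so f(s)^2 = (2*s + 5)^2/9. Integrate:
  int_0^t ((2*s + 5)^2/9) ds = t*(4*t^2 + 30*t + 75)/27.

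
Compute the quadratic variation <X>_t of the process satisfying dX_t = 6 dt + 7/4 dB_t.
<X>_t = 49*t/16

For an Itô process dX_t = a(t) dt + b(t) dB_t, the quadratic variation is <X>_t = int_0^t b(s)^2 ds (the drift term does not contribute). Here b(s) = 7/4, so
  b(s)^2 = 49/16.
Integrating from 0 to t:
  <X>_t = int_0^t (49/16) ds = 49*t/16.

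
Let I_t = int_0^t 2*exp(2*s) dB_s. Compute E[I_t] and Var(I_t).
E[I_t] = 0; Var(I_t) = exp(4*t) - 1

The Itô integral of a deterministic integrand f(s) has mean 0 because each increment f(s) * (B_{s+ds} - B_s) has mean 0. By the Itô isometry:
  Var( int_0^t f(s) dB_s ) = E[ (int_0^t f(s) dB_s)^2 ] = int_0^t f(s)^2 ds.
Here f(s) = 2*exp(2*s), so f(s)^2 = 4*exp(4*s). Integrate:
  int_0^t (4*exp(4*s)) ds = exp(4*t) - 1.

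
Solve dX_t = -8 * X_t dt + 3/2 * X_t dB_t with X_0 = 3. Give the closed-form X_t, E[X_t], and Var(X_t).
X_t = 3 * exp((-73/8) t + (3/2) B_t); E[X_t] = 3*exp(-8*t); Var(X_t) = (9*exp(9*t/4) - 9)*exp(-16*t)

For GBM dX = mu X dt + sigma X dB with X_0 = x_0, apply Itô to Y = log X: dY = (mu - sigma^2/2) dt + sigma dB, so Y_t = log(x_0) + (mu - sigma^2/2) t + sigma B_t and hence X_t = x_0 * exp((mu - sigma^2/2) t + sigma B_t).
With mu = -8, sigma = 3/2, x_0 = 3, this gives:
  X_t = 3 * exp((-73/8) * t + (3/2) * B_t).
Since sigma*B_t ~ Normal(0, sigma^2 t), E[exp(sigma*B_t)] = exp(sigma^2 t / 2); so E[X_t] = x_0 * exp((mu - sigma^2/2) t) * exp(sigma^2 t / 2) = x_0 * exp(mu t) = 3*exp(-8*t).
Var(X_t) = E[X_t^2] - (E[X_t])^2 = x_0^2 * exp(2 mu t) * (exp(sigma^2 t) - 1) = (9*exp(9*t/4) - 9)*exp(-16*t).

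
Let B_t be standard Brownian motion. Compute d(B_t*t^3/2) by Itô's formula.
d(B_t*t^3/2) = (3*B_t*t^2/2) dt + (t^3/2) dB_t

Itô's formula for f(t, x): d f(t, B_t) = (f_t + (1/2) f_xx) dt + f_x dB_t. Compute partials of f(t, x) = t^3*x/2:
  f_t(t,x)  = 3*t^2*x/2
  f_x(t,x)  = t^3/2
  f_xx(t,x) = 0
Assemble drift = f_t + (1/2) f_xx = 3*t^2*x/2 and diffusion = f_x = t^3/2. Substituting x = B_t:
  d(B_t*t^3/2) = (3*B_t*t^2/2) dt + (t^3/2) dB_t.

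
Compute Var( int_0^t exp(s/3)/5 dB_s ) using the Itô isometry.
Var = 3*exp(2*t/3)/50 - 3/50

The Itô integral of a deterministic integrand f(s) has mean 0 because each increment f(s) * (B_{s+ds} - B_s) has mean 0. By the Itô isometry:
  Var( int_0^t f(s) dB_s ) = E[ (int_0^t f(s) dB_s)^2 ] = int_0^t f(s)^2 ds.
Here f(s) = exp(s/3)/5, so f(s)^2 = exp(2*s/3)/25. Integrate:
  int_0^t (exp(2*s/3)/25) ds = 3*exp(2*t/3)/50 - 3/50.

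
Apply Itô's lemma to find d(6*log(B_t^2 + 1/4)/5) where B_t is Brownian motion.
d(6*log(B_t^2 + 1/4)/5) = (24*(1 - 4*B_t^2)/(5*(4*B_t^2 + 1)^2)) dt + (48*B_t/(5*(4*B_t^2 + 1))) dB_t

Itô's formula for f(B_t) gives d f(B_t) = f'(B_t) dB_t + (1/2) f''(B_t) dt. Compute derivatives of f(x) = 6*log(x^2 + 1/4)/5:
  f'(x)  = 48*x/(5*(4*x^2 + 1))
  f''(x) = 48*(1 - 4*x^2)/(5*(4*x^2 + 1)^2)
Substitute x = B_t and multiply the f'' term by 1/2:
  drift     = (1/2) * (48*(1 - 4*x^2)/(5*(4*x^2 + 1)^2)) evaluated at B_t = 24*(1 - 4*B_t^2)/(5*(4*B_t^2 + 1)^2)
  diffusion = (48*x/(5*(4*x^2 + 1))) evaluated at B_t = 48*B_t/(5*(4*B_t^2 + 1))
Therefore d(6*log(B_t^2 + 1/4)/5) = (24*(1 - 4*B_t^2)/(5*(4*B_t^2 + 1)^2)) dt + (48*B_t/(5*(4*B_t^2 + 1))) dB_t.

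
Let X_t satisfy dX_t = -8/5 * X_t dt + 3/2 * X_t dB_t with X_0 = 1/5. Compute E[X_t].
E[X_t] = exp(-8*t/5)/5

For GBM dX = mu X dt + sigma X dB with X_0 = x_0, apply Itô to Y = log X: dY = (mu - sigma^2/2) dt + sigma dB, so Y_t = log(x_0) + (mu - sigma^2/2) t + sigma B_t and hence X_t = x_0 * exp((mu - sigma^2/2) t + sigma B_t).
With mu = -8/5, sigma = 3/2, x_0 = 1/5, this gives:
  X_t = 1/5 * exp((-109/40) * t + (3/2) * B_t).
Since sigma*B_t ~ Normal(0, sigma^2 t), E[exp(sigma*B_t)] = exp(sigma^2 t / 2); so E[X_t] = x_0 * exp((mu - sigma^2/2) t) * exp(sigma^2 t / 2) = x_0 * exp(mu t) = exp(-8*t/5)/5.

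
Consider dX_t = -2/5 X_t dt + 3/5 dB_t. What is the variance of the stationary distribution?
lim Var(X_t) = 9/20

The OU SDE dX = -theta X dt + sigma dB admits the integrating factor exp(theta t): d(exp(theta t) X_t) = sigma exp(theta t) dB_t. Integrating from 0 to t gives X_t = x_0 * exp(-theta t) + sigma * int_0^t exp(-theta (t-s)) dB_s for any initial x_0. The Itô integral has variance (by the Itô isometry) sigma^2 * int_0^t exp(-2 theta (t - s)) ds = sigma^2 * (1 - exp(-2 theta t)) / (2 theta), independent of x_0.
With theta = 2/5, sigma = 3/5:
  Var(X_t) = (3/5)^2 * (1 - exp(-2*2/5 t)) / (2 * 2/5) = 9/20 - 9*exp(-4*t/5)/20.
As t -> infinity, exp(-2*2/5 t) -> 0, so the stationary variance is sigma^2 / (2 theta) = 9/20.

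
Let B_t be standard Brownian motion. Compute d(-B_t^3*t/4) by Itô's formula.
d(-B_t^3*t/4) = (B_t*(-B_t^2 - 3*t)/4) dt + (-3*B_t^2*t/4) dB_t

Itô's formula for f(t, x): d f(t, B_t) = (f_t + (1/2) f_xx) dt + f_x dB_t. Compute partials of f(t, x) = -t*x^3/4:
  f_t(t,x)  = -x^3/4
  f_x(t,x)  = -3*t*x^2/4
  f_xx(t,x) = -3*t*x/2
Assemble drift = f_t + (1/2) f_xx = x*(-3*t - x^2)/4 and diffusion = f_x = -3*t*x^2/4. Substituting x = B_t:
  d(-B_t^3*t/4) = (B_t*(-B_t^2 - 3*t)/4) dt + (-3*B_t^2*t/4) dB_t.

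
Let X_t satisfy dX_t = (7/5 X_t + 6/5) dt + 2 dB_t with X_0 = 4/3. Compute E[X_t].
E[X_t] = 46*exp(7*t/5)/21 - 6/7

Taking expectations and using E[dB_t] = 0, the mean m(t) = E[X_t] satisfies the ODE m'(t) = a m(t) + b with m(0) = x_0. With a = 7/5, b = 6/5, x_0 = 4/3, the solution is
  m(t) = x_0 * exp(a t) + (b/a) * (exp(a t) - 1)
       = (4/3) * exp((7/5) t) + ((6/5)/(7/5)) * (exp((7/5) t) - 1)
       = 46*exp(7*t/5)/21 - 6/7.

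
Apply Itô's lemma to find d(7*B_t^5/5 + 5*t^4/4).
d(7*B_t^5/5 + 5*t^4/4) = (14*B_t^3 + 5*t^3) dt + (7*B_t^4) dB_t

Itô's formula for f(t, x): d f(t, B_t) = (f_t + (1/2) f_xx) dt + f_x dB_t. Compute partials of f(t, x) = 5*t^4/4 + 7*x^5/5:
  f_t(t,x)  = 5*t^3
  f_x(t,x)  = 7*x^4
  f_xx(t,x) = 28*x^3
Assemble drift = f_t + (1/2) f_xx = 5*t^3 + 14*x^3 and diffusion = f_x = 7*x^4. Substituting x = B_t:
  d(7*B_t^5/5 + 5*t^4/4) = (14*B_t^3 + 5*t^3) dt + (7*B_t^4) dB_t.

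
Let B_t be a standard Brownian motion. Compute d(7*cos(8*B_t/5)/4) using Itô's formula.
d(7*cos(8*B_t/5)/4) = (-56*cos(8*B_t/5)/25) dt + (-14*sin(8*B_t/5)/5) dB_t

Itô's formula for f(B_t) gives d f(B_t) = f'(B_t) dB_t + (1/2) f''(B_t) dt. Compute derivatives of f(x) = 7*cos(8*x/5)/4:
  f'(x)  = -14*sin(8*x/5)/5
  f''(x) = -112*cos(8*x/5)/25
Substitute x = B_t and multiply the f'' term by 1/2:
  drift     = (1/2) * (-112*cos(8*x/5)/25) evaluated at B_t = -56*cos(8*B_t/5)/25
  diffusion = (-14*sin(8*x/5)/5) evaluated at B_t = -14*sin(8*B_t/5)/5
Therefore d(7*cos(8*B_t/5)/4) = (-56*cos(8*B_t/5)/25) dt + (-14*sin(8*B_t/5)/5) dB_t.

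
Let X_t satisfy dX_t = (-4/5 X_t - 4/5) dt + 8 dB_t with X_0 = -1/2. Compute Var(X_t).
Var(X_t) = 40 - 40*exp(-8*t/5)

The variance V(t) = Var(X_t) satisfies V'(t) = 2 a V(t) + c^2 with V(0) = 0 (drift coefficient is linear in X, diffusion is constant). With a = -4/5, c = 8, the solution is
  V(t) = (c^2 / (2 a)) * (exp(2 a t) - 1)
       = (8^2 / (2*(-4/5))) * (exp((-8/5) t) - 1)
       = 40 - 40*exp(-8*t/5).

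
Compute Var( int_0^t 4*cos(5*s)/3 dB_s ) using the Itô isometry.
Var = 8*t/9 + 4*sin(10*t)/45

The Itô integral of a deterministic integrand f(s) has mean 0 because each increment f(s) * (B_{s+ds} - B_s) has mean 0. By the Itô isometry:
  Var( int_0^t f(s) dB_s ) = E[ (int_0^t f(s) dB_s)^2 ] = int_0^t f(s)^2 ds.
Here f(s) = 4*cos(5*s)/3, so f(s)^2 = 16*cos(5*s)^2/9. Integrate:
  int_0^t (16*cos(5*s)^2/9) ds = 8*t/9 + 4*sin(10*t)/45.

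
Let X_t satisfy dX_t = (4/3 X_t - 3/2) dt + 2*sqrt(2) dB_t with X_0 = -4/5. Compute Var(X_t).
Var(X_t) = 3*exp(8*t/3) - 3

The variance V(t) = Var(X_t) satisfies V'(t) = 2 a V(t) + c^2 with V(0) = 0 (drift coefficient is linear in X, diffusion is constant). With a = 4/3, c = 2*sqrt(2), the solution is
  V(t) = (c^2 / (2 a)) * (exp(2 a t) - 1)
       = ((2*sqrt(2))^2 / (2*(4/3))) * (exp((8/3) t) - 1)
       = 3*exp(8*t/3) - 3.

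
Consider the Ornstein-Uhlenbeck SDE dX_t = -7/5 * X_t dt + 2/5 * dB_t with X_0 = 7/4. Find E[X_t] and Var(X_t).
E[X_t] = 7*exp(-7*t/5)/4; Var(X_t) = 2/35 - 2*exp(-14*t/5)/35

The OU SDE dX = -theta X dt + sigma dB admits the integrating factor exp(theta t): d(exp(theta t) X_t) = sigma exp(theta t) dB_t. Integrating from 0 to t:
  X_t = x_0 * exp(-theta t) + sigma * int_0^t exp(-theta (t-s)) dB_s.
The Itô integral has mean 0 and (by the Itô isometry) variance sigma^2 * int_0^t exp(-2 theta (t - s)) ds = sigma^2 * (1 - exp(-2 theta t)) / (2 theta).
With theta = 7/5, sigma = 2/5, x_0 = 7/4:
  E[X_t] = 7/4 * exp(-7/5 t) = 7*exp(-7*t/5)/4
  Var(X_t) = (2/5)^2 * (1 - exp(-2*7/5 t)) / (2 * 7/5) = 2/35 - 2*exp(-14*t/5)/35.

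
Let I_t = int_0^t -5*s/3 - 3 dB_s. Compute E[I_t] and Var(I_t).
E[I_t] = 0; Var(I_t) = t*(25*t^2 + 135*t + 243)/27

The Itô integral of a deterministic integrand f(s) has mean 0 because each increment f(s) * (B_{s+ds} - B_s) has mean 0. By the Itô isometry:
  Var( int_0^t f(s) dB_s ) = E[ (int_0^t f(s) dB_s)^2 ] = int_0^t f(s)^2 ds.
Here f(s) = -5*s/3 - 3, so f(s)^2 = (5*s + 9)^2/9. Integrate:
  int_0^t ((5*s + 9)^2/9) ds = t*(25*t^2 + 135*t + 243)/27.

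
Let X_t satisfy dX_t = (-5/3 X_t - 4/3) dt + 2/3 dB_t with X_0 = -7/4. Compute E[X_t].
E[X_t] = -4/5 - 19*exp(-5*t/3)/20

Taking expectations and using E[dB_t] = 0, the mean m(t) = E[X_t] satisfies the ODE m'(t) = a m(t) + b with m(0) = x_0. With a = -5/3, b = -4/3, x_0 = -7/4, the solution is
  m(t) = x_0 * exp(a t) + (b/a) * (exp(a t) - 1)
       = (-7/4) * exp((-5/3) t) + ((-4/3)/(-5/3)) * (exp((-5/3) t) - 1)
       = -4/5 - 19*exp(-5*t/3)/20.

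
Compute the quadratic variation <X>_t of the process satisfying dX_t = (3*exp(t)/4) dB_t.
<X>_t = 9*exp(2*t)/32 - 9/32

For an Itô process dX_t = a(t) dt + b(t) dB_t, the quadratic variation is <X>_t = int_0^t b(s)^2 ds (the drift term does not contribute). Here b(s) = 3*exp(s)/4, so
  b(s)^2 = 9*exp(2*s)/16.
Integrating from 0 to t:
  <X>_t = int_0^t (9*exp(2*s)/16) ds = 9*exp(2*t)/32 - 9/32.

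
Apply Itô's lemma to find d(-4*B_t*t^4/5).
d(-4*B_t*t^4/5) = (-16*B_t*t^3/5) dt + (-4*t^4/5) dB_t

Itô's formula for f(t, x): d f(t, B_t) = (f_t + (1/2) f_xx) dt + f_x dB_t. Compute partials of f(t, x) = -4*t^4*x/5:
  f_t(t,x)  = -16*t^3*x/5
  f_x(t,x)  = -4*t^4/5
  f_xx(t,x) = 0
Assemble drift = f_t + (1/2) f_xx = -16*t^3*x/5 and diffusion = f_x = -4*t^4/5. Substituting x = B_t:
  d(-4*B_t*t^4/5) = (-16*B_t*t^3/5) dt + (-4*t^4/5) dB_t.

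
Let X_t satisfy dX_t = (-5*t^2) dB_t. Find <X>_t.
<X>_t = 5*t^5

For an Itô process dX_t = a(t) dt + b(t) dB_t, the quadratic variation is <X>_t = int_0^t b(s)^2 ds (the drift term does not contribute). Here b(s) = -5*s^2, so
  b(s)^2 = 25*s^4.
Integrating from 0 to t:
  <X>_t = int_0^t (25*s^4) ds = 5*t^5.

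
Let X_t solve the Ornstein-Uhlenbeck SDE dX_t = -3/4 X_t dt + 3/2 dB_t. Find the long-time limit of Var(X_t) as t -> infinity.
lim Var(X_t) = 3/2

The OU SDE dX = -theta X dt + sigma dB admits the integrating factor exp(theta t): d(exp(theta t) X_t) = sigma exp(theta t) dB_t. Integrating from 0 to t gives X_t = x_0 * exp(-theta t) + sigma * int_0^t exp(-theta (t-s)) dB_s for any initial x_0. The Itô integral has variance (by the Itô isometry) sigma^2 * int_0^t exp(-2 theta (t - s)) ds = sigma^2 * (1 - exp(-2 theta t)) / (2 theta), independent of x_0.
With theta = 3/4, sigma = 3/2:
  Var(X_t) = (3/2)^2 * (1 - exp(-2*3/4 t)) / (2 * 3/4) = 3/2 - 3*exp(-3*t/2)/2.
As t -> infinity, exp(-2*3/4 t) -> 0, so the stationary variance is sigma^2 / (2 theta) = 3/2.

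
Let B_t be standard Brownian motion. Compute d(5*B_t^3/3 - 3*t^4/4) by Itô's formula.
d(5*B_t^3/3 - 3*t^4/4) = (5*B_t - 3*t^3) dt + (5*B_t^2) dB_t

Itô's formula for f(t, x): d f(t, B_t) = (f_t + (1/2) f_xx) dt + f_x dB_t. Compute partials of f(t, x) = -3*t^4/4 + 5*x^3/3:
  f_t(t,x)  = -3*t^3
  f_x(t,x)  = 5*x^2
  f_xx(t,x) = 10*x
Assemble drift = f_t + (1/2) f_xx = -3*t^3 + 5*x and diffusion = f_x = 5*x^2. Substituting x = B_t:
  d(5*B_t^3/3 - 3*t^4/4) = (5*B_t - 3*t^3) dt + (5*B_t^2) dB_t.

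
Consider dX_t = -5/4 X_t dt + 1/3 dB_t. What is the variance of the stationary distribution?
lim Var(X_t) = 2/45

The OU SDE dX = -theta X dt + sigma dB admits the integrating factor exp(theta t): d(exp(theta t) X_t) = sigma exp(theta t) dB_t. Integrating from 0 to t gives X_t = x_0 * exp(-theta t) + sigma * int_0^t exp(-theta (t-s)) dB_s for any initial x_0. The Itô integral has variance (by the Itô isometry) sigma^2 * int_0^t exp(-2 theta (t - s)) ds = sigma^2 * (1 - exp(-2 theta t)) / (2 theta), independent of x_0.
With theta = 5/4, sigma = 1/3:
  Var(X_t) = (1/3)^2 * (1 - exp(-2*5/4 t)) / (2 * 5/4) = 2/45 - 2*exp(-5*t/2)/45.
As t -> infinity, exp(-2*5/4 t) -> 0, so the stationary variance is sigma^2 / (2 theta) = 2/45.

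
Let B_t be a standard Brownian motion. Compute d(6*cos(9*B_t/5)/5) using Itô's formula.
d(6*cos(9*B_t/5)/5) = (-243*cos(9*B_t/5)/125) dt + (-54*sin(9*B_t/5)/25) dB_t

Itô's formula for f(B_t) gives d f(B_t) = f'(B_t) dB_t + (1/2) f''(B_t) dt. Compute derivatives of f(x) = 6*cos(9*x/5)/5:
  f'(x)  = -54*sin(9*x/5)/25
  f''(x) = -486*cos(9*x/5)/125
Substitute x = B_t and multiply the f'' term by 1/2:
  drift     = (1/2) * (-486*cos(9*x/5)/125) evaluated at B_t = -243*cos(9*B_t/5)/125
  diffusion = (-54*sin(9*x/5)/25) evaluated at B_t = -54*sin(9*B_t/5)/25
Therefore d(6*cos(9*B_t/5)/5) = (-243*cos(9*B_t/5)/125) dt + (-54*sin(9*B_t/5)/25) dB_t.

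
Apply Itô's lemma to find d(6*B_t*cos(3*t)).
d(6*B_t*cos(3*t)) = (-18*B_t*sin(3*t)) dt + (6*cos(3*t)) dB_t

Itô's formula for f(t, x): d f(t, B_t) = (f_t + (1/2) f_xx) dt + f_x dB_t. Compute partials of f(t, x) = 6*x*cos(3*t):
  f_t(t,x)  = -18*x*sin(3*t)
  f_x(t,x)  = 6*cos(3*t)
  f_xx(t,x) = 0
Assemble drift = f_t + (1/2) f_xx = -18*x*sin(3*t) and diffusion = f_x = 6*cos(3*t). Substituting x = B_t:
  d(6*B_t*cos(3*t)) = (-18*B_t*sin(3*t)) dt + (6*cos(3*t)) dB_t.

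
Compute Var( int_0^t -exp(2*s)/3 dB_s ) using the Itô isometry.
Var = exp(4*t)/36 - 1/36

The Itô integral of a deterministic integrand f(s) has mean 0 because each increment f(s) * (B_{s+ds} - B_s) has mean 0. By the Itô isometry:
  Var( int_0^t f(s) dB_s ) = E[ (int_0^t f(s) dB_s)^2 ] = int_0^t f(s)^2 ds.
Here f(s) = -exp(2*s)/3, so f(s)^2 = exp(4*s)/9. Integrate:
  int_0^t (exp(4*s)/9) ds = exp(4*t)/36 - 1/36.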